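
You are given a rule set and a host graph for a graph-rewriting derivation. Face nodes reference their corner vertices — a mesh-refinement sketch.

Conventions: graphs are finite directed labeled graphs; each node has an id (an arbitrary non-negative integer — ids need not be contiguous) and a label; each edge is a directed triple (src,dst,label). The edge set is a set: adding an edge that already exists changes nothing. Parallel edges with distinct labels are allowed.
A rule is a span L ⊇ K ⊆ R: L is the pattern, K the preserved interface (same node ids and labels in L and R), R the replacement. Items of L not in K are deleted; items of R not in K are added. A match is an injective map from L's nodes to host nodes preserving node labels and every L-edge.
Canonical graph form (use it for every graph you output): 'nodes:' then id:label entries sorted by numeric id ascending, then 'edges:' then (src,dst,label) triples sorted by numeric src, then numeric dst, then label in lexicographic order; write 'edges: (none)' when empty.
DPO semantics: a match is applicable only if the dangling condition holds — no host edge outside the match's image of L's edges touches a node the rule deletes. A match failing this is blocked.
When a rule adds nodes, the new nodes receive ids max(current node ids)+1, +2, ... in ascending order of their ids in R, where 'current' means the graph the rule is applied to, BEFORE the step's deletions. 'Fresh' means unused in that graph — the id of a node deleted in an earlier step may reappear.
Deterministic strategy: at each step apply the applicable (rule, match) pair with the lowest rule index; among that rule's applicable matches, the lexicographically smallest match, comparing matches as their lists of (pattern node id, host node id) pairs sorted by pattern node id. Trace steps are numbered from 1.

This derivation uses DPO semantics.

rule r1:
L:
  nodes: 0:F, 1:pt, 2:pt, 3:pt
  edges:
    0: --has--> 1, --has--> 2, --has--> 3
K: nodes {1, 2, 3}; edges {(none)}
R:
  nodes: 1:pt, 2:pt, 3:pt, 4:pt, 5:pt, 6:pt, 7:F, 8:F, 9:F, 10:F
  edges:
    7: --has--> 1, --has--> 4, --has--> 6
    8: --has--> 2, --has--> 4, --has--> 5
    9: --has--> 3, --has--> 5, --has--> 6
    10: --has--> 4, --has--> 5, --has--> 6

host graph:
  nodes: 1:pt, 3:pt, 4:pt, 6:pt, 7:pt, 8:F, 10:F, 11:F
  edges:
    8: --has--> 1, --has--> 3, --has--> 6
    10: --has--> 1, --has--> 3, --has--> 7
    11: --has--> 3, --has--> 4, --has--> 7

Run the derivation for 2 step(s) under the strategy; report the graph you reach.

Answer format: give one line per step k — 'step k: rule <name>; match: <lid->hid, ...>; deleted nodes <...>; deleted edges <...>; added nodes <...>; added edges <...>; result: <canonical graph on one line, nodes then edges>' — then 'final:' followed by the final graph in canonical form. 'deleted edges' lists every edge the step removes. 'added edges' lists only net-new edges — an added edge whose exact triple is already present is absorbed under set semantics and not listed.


step 1: rule r1; match: 0->8, 1->1, 2->3, 3->6; deleted nodes 8; deleted edges (8,1,has); (8,3,has); (8,6,has); added nodes 12, 13, 14, 15, 16, 17, 18; added edges (15,1,has); (15,12,has); (15,14,has); (16,3,has); (16,12,has); (16,13,has); (17,6,has); (17,13,has); (17,14,has); (18,12,has); (18,13,has); (18,14,has); result: nodes: 1:pt, 3:pt, 4:pt, 6:pt, 7:pt, 10:F, 11:F, 12:pt, 13:pt, 14:pt, 15:F, 16:F, 17:F, 18:F edges: (10,1,has); (10,3,has); (10,7,has); (11,3,has); (11,4,has); (11,7,has); (15,1,has); (15,12,has); (15,14,has); (16,3,has); (16,12,has); (16,13,has); (17,6,has); (17,13,has); (17,14,has); (18,12,has); (18,13,has); (18,14,has)
step 2: rule r1; match: 0->10, 1->1, 2->3, 3->7; deleted nodes 10; deleted edges (10,1,has); (10,3,has); (10,7,has); added nodes 19, 20, 21, 22, 23, 24, 25; added edges (22,1,has); (22,19,has); (22,21,has); (23,3,has); (23,19,has); (23,20,has); (24,7,has); (24,20,has); (24,21,has); (25,19,has); (25,20,has); (25,21,has); result: nodes: 1:pt, 3:pt, 4:pt, 6:pt, 7:pt, 11:F, 12:pt, 13:pt, 14:pt, 15:F, 16:F, 17:F, 18:F, 19:pt, 20:pt, 21:pt, 22:F, 23:F, 24:F, 25:F edges: (11,3,has); (11,4,has); (11,7,has); (15,1,has); (15,12,has); (15,14,has); (16,3,has); (16,12,has); (16,13,has); (17,6,has); (17,13,has); (17,14,has); (18,12,has); (18,13,has); (18,14,has); (22,1,has); (22,19,has); (22,21,has); (23,3,has); (23,19,has); (23,20,has); (24,7,has); (24,20,has); (24,21,has); (25,19,has); (25,20,has); (25,21,has)
final:
nodes: 1:pt, 3:pt, 4:pt, 6:pt, 7:pt, 11:F, 12:pt, 13:pt, 14:pt, 15:F, 16:F, 17:F, 18:F, 19:pt, 20:pt, 21:pt, 22:F, 23:F, 24:F, 25:F
edges: (11,3,has); (11,4,has); (11,7,has); (15,1,has); (15,12,has); (15,14,has); (16,3,has); (16,12,has); (16,13,has); (17,6,has); (17,13,has); (17,14,has); (18,12,has); (18,13,has); (18,14,has); (22,1,has); (22,19,has); (22,21,has); (23,3,has); (23,19,has); (23,20,has); (24,7,has); (24,20,has); (24,21,has); (25,19,has); (25,20,has); (25,21,has)


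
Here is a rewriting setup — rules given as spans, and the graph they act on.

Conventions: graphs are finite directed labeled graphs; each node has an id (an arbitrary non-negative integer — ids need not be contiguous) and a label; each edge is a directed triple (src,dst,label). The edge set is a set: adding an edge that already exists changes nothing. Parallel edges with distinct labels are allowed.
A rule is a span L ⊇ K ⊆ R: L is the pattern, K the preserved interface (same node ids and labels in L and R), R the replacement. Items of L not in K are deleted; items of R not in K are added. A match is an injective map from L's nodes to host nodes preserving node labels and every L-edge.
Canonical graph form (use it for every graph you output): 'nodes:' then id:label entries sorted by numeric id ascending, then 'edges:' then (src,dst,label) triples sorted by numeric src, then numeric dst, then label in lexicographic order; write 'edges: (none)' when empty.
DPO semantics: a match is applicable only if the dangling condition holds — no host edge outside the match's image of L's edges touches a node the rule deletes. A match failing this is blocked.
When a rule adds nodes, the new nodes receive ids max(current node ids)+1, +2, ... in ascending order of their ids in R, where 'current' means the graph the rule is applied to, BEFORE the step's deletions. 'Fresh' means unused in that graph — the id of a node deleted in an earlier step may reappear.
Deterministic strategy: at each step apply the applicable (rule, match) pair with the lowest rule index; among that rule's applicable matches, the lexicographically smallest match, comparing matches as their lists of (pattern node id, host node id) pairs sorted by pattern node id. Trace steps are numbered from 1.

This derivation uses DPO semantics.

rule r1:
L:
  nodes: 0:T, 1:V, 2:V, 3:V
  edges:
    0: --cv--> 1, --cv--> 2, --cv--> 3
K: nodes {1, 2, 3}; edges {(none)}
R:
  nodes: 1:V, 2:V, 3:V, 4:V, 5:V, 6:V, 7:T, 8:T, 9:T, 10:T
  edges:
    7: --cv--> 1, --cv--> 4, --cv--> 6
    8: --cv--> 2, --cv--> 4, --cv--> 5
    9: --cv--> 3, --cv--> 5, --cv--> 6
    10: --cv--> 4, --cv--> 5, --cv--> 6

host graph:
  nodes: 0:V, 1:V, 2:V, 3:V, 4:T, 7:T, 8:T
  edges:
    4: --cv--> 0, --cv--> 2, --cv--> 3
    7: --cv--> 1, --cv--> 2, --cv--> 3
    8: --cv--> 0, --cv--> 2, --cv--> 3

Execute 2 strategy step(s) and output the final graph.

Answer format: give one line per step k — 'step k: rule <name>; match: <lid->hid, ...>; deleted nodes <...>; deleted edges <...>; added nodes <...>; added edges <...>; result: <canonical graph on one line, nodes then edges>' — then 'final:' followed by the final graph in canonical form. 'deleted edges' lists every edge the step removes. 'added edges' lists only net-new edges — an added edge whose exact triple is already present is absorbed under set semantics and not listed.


step 1: rule r1; match: 0->4, 1->0, 2->2, 3->3; deleted nodes 4; deleted edges (4,0,cv); (4,2,cv); (4,3,cv); added nodes 9, 10, 11, 12, 13, 14, 15; added edges (12,0,cv); (12,9,cv); (12,11,cv); (13,2,cv); (13,9,cv); (13,10,cv); (14,3,cv); (14,10,cv); (14,11,cv); (15,9,cv); (15,10,cv); (15,11,cv); result: nodes: 0:V, 1:V, 2:V, 3:V, 7:T, 8:T, 9:V, 10:V, 11:V, 12:T, 13:T, 14:T, 15:T edges: (7,1,cv); (7,2,cv); (7,3,cv); (8,0,cv); (8,2,cv); (8,3,cv); (12,0,cv); (12,9,cv); (12,11,cv); (13,2,cv); (13,9,cv); (13,10,cv); (14,3,cv); (14,10,cv); (14,11,cv); (15,9,cv); (15,10,cv); (15,11,cv)
step 2: rule r1; match: 0->7, 1->1, 2->2, 3->3; deleted nodes 7; deleted edges (7,1,cv); (7,2,cv); (7,3,cv); added nodes 16, 17, 18, 19, 20, 21, 22; added edges (19,1,cv); (19,16,cv); (19,18,cv); (20,2,cv); (20,16,cv); (20,17,cv); (21,3,cv); (21,17,cv); (21,18,cv); (22,16,cv); (22,17,cv); (22,18,cv); result: nodes: 0:V, 1:V, 2:V, 3:V, 8:T, 9:V, 10:V, 11:V, 12:T, 13:T, 14:T, 15:T, 16:V, 17:V, 18:V, 19:T, 20:T, 21:T, 22:T edges: (8,0,cv); (8,2,cv); (8,3,cv); (12,0,cv); (12,9,cv); (12,11,cv); (13,2,cv); (13,9,cv); (13,10,cv); (14,3,cv); (14,10,cv); (14,11,cv); (15,9,cv); (15,10,cv); (15,11,cv); (19,1,cv); (19,16,cv); (19,18,cv); (20,2,cv); (20,16,cv); (20,17,cv); (21,3,cv); (21,17,cv); (21,18,cv); (22,16,cv); (22,17,cv); (22,18,cv)
final:
nodes: 0:V, 1:V, 2:V, 3:V, 8:T, 9:V, 10:V, 11:V, 12:T, 13:T, 14:T, 15:T, 16:V, 17:V, 18:V, 19:T, 20:T, 21:T, 22:T
edges: (8,0,cv); (8,2,cv); (8,3,cv); (12,0,cv); (12,9,cv); (12,11,cv); (13,2,cv); (13,9,cv); (13,10,cv); (14,3,cv); (14,10,cv); (14,11,cv); (15,9,cv); (15,10,cv); (15,11,cv); (19,1,cv); (19,16,cv); (19,18,cv); (20,2,cv); (20,16,cv); (20,17,cv); (21,3,cv); (21,17,cv); (21,18,cv); (22,16,cv); (22,17,cv); (22,18,cv)


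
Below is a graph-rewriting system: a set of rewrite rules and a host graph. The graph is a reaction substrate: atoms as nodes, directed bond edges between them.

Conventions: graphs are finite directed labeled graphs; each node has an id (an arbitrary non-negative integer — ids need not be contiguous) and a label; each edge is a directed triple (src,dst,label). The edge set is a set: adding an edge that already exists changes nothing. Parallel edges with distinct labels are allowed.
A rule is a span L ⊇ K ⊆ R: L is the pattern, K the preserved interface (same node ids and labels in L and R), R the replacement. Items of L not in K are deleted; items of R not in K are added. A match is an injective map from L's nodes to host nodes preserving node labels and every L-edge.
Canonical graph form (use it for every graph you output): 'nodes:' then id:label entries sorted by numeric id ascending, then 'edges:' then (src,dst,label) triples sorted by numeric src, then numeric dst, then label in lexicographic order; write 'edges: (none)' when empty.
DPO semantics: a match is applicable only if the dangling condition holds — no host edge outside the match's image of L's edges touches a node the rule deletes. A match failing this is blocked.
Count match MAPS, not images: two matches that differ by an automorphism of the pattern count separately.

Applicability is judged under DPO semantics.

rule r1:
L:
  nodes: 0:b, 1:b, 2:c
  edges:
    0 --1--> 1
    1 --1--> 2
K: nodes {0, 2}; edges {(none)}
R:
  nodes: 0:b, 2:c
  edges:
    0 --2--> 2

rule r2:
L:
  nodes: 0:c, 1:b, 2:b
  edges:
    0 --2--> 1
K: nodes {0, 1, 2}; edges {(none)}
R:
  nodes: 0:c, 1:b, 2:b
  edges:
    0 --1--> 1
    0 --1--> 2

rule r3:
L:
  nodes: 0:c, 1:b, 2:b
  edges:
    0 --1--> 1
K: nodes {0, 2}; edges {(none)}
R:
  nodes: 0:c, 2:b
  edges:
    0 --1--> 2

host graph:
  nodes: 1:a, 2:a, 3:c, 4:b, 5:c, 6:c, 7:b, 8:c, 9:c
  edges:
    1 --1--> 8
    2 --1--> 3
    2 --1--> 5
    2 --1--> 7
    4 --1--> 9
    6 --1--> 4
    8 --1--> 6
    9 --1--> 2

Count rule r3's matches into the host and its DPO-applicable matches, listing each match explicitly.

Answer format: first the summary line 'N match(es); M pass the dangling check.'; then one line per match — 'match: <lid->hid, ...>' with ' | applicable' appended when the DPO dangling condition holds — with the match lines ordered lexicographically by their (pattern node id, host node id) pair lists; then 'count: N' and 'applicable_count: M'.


1 match(es); 0 pass the dangling check.
match: 0->6, 1->4, 2->7
count: 1
applicable_count: 0


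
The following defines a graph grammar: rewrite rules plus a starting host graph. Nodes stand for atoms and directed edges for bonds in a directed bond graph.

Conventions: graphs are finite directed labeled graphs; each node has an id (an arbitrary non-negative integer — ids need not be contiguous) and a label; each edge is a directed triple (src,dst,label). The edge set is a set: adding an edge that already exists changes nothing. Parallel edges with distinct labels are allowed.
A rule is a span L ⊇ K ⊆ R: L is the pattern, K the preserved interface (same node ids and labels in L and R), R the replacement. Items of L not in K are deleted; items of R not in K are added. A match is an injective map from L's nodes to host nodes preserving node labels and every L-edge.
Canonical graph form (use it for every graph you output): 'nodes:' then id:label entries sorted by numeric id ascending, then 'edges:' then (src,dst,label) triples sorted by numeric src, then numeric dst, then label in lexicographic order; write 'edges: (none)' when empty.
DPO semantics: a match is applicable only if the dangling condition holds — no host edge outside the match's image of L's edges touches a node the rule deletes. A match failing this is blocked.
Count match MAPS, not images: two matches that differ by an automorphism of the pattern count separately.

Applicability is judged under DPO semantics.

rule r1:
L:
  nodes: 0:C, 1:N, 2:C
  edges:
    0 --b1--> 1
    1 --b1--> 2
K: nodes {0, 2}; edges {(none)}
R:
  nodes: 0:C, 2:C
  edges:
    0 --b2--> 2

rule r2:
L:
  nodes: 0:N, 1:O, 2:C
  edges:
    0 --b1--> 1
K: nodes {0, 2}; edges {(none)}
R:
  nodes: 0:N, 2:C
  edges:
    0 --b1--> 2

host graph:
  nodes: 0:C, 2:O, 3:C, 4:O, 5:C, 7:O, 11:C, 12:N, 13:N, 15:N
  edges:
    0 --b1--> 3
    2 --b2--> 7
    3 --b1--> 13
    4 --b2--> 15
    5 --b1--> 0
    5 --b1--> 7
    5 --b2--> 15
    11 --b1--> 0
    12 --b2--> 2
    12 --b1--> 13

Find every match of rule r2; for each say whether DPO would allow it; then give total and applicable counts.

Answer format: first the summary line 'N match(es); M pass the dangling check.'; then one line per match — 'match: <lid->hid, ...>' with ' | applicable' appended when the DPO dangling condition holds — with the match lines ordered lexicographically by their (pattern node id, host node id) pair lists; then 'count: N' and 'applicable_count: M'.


0 match(es); 0 pass the dangling check.
count: 0
applicable_count: 0


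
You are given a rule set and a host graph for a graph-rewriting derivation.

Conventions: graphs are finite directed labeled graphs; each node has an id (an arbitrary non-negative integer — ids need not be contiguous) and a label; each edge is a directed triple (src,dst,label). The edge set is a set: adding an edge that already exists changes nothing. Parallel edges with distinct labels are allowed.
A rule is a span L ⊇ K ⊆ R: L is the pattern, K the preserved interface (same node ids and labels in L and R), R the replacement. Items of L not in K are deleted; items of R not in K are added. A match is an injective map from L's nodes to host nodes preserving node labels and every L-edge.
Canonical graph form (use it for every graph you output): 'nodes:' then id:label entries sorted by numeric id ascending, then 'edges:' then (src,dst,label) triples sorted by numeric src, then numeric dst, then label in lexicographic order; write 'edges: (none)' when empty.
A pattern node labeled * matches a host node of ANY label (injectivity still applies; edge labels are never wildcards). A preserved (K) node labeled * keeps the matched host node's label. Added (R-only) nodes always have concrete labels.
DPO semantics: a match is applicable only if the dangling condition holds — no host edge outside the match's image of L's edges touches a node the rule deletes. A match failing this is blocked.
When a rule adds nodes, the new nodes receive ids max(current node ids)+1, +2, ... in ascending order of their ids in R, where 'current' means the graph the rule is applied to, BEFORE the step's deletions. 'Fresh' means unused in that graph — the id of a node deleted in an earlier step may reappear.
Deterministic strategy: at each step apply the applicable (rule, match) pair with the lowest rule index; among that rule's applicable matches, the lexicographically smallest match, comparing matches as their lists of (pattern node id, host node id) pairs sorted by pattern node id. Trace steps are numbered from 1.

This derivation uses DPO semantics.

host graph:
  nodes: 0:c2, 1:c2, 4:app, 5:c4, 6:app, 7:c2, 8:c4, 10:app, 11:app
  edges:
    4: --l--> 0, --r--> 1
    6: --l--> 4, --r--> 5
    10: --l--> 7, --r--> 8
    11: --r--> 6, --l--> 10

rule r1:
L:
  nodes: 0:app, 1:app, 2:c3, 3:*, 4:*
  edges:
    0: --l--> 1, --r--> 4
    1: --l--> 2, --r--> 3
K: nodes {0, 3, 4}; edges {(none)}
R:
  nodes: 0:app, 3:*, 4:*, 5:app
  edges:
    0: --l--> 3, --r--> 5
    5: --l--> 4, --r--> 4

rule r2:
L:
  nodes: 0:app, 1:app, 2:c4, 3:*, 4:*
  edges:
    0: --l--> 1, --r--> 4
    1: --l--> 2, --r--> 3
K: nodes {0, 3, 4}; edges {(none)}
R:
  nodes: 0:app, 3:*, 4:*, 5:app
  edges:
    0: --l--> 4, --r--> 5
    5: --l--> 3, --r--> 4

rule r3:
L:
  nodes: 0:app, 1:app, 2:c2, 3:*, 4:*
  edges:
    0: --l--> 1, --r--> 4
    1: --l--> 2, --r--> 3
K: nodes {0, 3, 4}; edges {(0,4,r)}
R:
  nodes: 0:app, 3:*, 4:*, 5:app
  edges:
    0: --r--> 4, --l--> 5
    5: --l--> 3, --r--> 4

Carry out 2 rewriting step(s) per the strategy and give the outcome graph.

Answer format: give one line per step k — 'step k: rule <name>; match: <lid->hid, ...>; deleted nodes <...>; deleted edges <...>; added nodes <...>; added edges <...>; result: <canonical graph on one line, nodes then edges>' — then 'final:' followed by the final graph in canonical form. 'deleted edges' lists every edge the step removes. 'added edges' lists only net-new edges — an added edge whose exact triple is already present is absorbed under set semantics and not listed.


step 1: rule r3; match: 0->6, 1->4, 2->0, 3->1, 4->5; deleted nodes 0, 4; deleted edges (4,0,l); (4,1,r); (6,4,l); added nodes 12; added edges (6,12,l); (12,1,l); (12,5,r); result: nodes: 1:c2, 5:c4, 6:app, 7:c2, 8:c4, 10:app, 11:app, 12:app edges: (6,5,r); (6,12,l); (10,7,l); (10,8,r); (11,6,r); (11,10,l); (12,1,l); (12,5,r)
step 2: rule r3; match: 0->11, 1->10, 2->7, 3->8, 4->6; deleted nodes 7, 10; deleted edges (10,7,l); (10,8,r); (11,10,l); added nodes 13; added edges (11,13,l); (13,6,r); (13,8,l); result: nodes: 1:c2, 5:c4, 6:app, 8:c4, 11:app, 12:app, 13:app edges: (6,5,r); (6,12,l); (11,6,r); (11,13,l); (12,1,l); (12,5,r); (13,6,r); (13,8,l)
final:
nodes: 1:c2, 5:c4, 6:app, 8:c4, 11:app, 12:app, 13:app
edges: (6,5,r); (6,12,l); (11,6,r); (11,13,l); (12,1,l); (12,5,r); (13,6,r); (13,8,l)


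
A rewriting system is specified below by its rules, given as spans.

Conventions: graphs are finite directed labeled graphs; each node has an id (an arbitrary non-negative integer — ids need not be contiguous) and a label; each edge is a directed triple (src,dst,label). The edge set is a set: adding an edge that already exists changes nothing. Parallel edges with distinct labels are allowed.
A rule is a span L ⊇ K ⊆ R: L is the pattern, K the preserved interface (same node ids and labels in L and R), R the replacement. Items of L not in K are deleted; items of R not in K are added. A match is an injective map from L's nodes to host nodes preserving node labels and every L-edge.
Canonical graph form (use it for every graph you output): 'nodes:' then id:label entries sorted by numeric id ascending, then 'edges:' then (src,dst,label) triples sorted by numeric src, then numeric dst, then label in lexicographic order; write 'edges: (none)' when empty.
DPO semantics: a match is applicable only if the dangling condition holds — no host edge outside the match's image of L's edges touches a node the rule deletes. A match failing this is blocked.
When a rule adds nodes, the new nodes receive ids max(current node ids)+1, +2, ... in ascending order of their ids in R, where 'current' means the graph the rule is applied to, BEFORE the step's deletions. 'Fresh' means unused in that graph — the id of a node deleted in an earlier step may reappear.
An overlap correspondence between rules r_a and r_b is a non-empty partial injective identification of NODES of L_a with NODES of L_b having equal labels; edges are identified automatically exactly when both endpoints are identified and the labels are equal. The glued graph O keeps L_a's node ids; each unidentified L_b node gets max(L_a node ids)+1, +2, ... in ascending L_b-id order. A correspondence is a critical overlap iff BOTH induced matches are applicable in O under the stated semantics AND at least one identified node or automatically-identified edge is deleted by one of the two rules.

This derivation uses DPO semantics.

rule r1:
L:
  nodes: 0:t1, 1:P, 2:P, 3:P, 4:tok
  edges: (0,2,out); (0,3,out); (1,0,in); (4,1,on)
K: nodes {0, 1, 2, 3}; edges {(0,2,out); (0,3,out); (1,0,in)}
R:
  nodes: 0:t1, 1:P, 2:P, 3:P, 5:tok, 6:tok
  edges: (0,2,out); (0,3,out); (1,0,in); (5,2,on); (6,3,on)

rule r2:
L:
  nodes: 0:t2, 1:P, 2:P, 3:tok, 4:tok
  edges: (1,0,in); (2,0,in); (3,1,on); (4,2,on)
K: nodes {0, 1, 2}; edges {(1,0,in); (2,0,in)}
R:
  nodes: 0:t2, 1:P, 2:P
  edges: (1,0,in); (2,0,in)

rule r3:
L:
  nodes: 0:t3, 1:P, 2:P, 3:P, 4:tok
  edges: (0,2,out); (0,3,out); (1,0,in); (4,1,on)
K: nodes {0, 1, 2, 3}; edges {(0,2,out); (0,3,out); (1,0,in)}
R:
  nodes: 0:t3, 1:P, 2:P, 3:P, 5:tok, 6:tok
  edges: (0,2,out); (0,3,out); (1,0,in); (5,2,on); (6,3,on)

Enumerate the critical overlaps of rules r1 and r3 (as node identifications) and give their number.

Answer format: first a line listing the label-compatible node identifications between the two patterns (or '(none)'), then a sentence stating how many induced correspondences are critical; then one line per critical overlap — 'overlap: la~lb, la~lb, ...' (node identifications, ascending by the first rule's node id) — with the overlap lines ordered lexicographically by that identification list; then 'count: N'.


label-compatible node identifications between L(r1) and L(r3): 1~1, 1~2, 1~3, 2~1, 2~2, 2~3, 3~1, 3~2, 3~3, 4~4
7 of the induced correspondences are critical overlaps of r1 and r3.
overlap: 1~1, 2~2, 3~3, 4~4
overlap: 1~1, 2~2, 4~4
overlap: 1~1, 2~3, 3~2, 4~4
overlap: 1~1, 2~3, 4~4
overlap: 1~1, 3~2, 4~4
overlap: 1~1, 3~3, 4~4
overlap: 1~1, 4~4
count: 7


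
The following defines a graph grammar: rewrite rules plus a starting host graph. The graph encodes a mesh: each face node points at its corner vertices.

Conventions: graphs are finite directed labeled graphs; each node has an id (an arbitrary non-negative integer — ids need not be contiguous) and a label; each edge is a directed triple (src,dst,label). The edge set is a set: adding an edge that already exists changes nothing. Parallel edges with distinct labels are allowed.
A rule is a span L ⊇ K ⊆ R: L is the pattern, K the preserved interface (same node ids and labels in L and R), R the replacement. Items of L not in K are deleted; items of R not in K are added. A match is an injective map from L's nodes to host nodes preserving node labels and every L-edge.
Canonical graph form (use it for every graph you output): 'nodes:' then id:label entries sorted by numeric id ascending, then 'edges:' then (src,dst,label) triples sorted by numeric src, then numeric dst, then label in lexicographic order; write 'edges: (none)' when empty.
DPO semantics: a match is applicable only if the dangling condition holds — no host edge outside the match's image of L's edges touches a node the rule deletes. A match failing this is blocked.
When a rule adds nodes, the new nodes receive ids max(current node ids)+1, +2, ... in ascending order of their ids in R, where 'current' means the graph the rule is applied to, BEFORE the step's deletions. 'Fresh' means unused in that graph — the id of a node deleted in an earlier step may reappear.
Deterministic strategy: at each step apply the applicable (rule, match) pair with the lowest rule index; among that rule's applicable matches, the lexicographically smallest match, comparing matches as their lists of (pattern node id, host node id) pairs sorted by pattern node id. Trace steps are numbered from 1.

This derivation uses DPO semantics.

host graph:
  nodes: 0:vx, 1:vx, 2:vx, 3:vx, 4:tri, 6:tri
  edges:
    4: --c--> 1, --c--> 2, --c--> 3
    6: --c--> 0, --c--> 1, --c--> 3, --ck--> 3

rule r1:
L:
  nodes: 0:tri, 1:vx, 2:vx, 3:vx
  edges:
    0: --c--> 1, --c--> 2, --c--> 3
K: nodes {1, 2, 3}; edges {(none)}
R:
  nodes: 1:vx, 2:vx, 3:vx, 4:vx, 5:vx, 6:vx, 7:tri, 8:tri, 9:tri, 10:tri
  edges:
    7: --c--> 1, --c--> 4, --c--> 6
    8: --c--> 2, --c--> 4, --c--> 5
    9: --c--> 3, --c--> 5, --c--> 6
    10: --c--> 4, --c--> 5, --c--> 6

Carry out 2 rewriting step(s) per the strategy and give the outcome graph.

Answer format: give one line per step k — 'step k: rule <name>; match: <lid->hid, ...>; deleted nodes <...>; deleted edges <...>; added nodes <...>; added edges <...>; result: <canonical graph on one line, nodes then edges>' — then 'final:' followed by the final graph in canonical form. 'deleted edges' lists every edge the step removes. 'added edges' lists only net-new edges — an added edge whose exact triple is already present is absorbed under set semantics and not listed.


step 1: rule r1; match: 0->4, 1->1, 2->2, 3->3; deleted nodes 4; deleted edges (4,1,c); (4,2,c); (4,3,c); added nodes 7, 8, 9, 10, 11, 12, 13; added edges (10,1,c); (10,7,c); (10,9,c); (11,2,c); (11,7,c); (11,8,c); (12,3,c); (12,8,c); (12,9,c); (13,7,c); (13,8,c); (13,9,c); result: nodes: 0:vx, 1:vx, 2:vx, 3:vx, 6:tri, 7:vx, 8:vx, 9:vx, 10:tri, 11:tri, 12:tri, 13:tri edges: (6,0,c); (6,1,c); (6,3,c); (6,3,ck); (10,1,c); (10,7,c); (10,9,c); (11,2,c); (11,7,c); (11,8,c); (12,3,c); (12,8,c); (12,9,c); (13,7,c); (13,8,c); (13,9,c)
step 2: rule r1; match: 0->10, 1->1, 2->7, 3->9; deleted nodes 10; deleted edges (10,1,c); (10,7,c); (10,9,c); added nodes 14, 15, 16, 17, 18, 19, 20; added edges (17,1,c); (17,14,c); (17,16,c); (18,7,c); (18,14,c); (18,15,c); (19,9,c); (19,15,c); (19,16,c); (20,14,c); (20,15,c); (20,16,c); result: nodes: 0:vx, 1:vx, 2:vx, 3:vx, 6:tri, 7:vx, 8:vx, 9:vx, 11:tri, 12:tri, 13:tri, 14:vx, 15:vx, 16:vx, 17:tri, 18:tri, 19:tri, 20:tri edges: (6,0,c); (6,1,c); (6,3,c); (6,3,ck); (11,2,c); (11,7,c); (11,8,c); (12,3,c); (12,8,c); (12,9,c); (13,7,c); (13,8,c); (13,9,c); (17,1,c); (17,14,c); (17,16,c); (18,7,c); (18,14,c); (18,15,c); (19,9,c); (19,15,c); (19,16,c); (20,14,c); (20,15,c); (20,16,c)
final:
nodes: 0:vx, 1:vx, 2:vx, 3:vx, 6:tri, 7:vx, 8:vx, 9:vx, 11:tri, 12:tri, 13:tri, 14:vx, 15:vx, 16:vx, 17:tri, 18:tri, 19:tri, 20:tri
edges: (6,0,c); (6,1,c); (6,3,c); (6,3,ck); (11,2,c); (11,7,c); (11,8,c); (12,3,c); (12,8,c); (12,9,c); (13,7,c); (13,8,c); (13,9,c); (17,1,c); (17,14,c); (17,16,c); (18,7,c); (18,14,c); (18,15,c); (19,9,c); (19,15,c); (19,16,c); (20,14,c); (20,15,c); (20,16,c)


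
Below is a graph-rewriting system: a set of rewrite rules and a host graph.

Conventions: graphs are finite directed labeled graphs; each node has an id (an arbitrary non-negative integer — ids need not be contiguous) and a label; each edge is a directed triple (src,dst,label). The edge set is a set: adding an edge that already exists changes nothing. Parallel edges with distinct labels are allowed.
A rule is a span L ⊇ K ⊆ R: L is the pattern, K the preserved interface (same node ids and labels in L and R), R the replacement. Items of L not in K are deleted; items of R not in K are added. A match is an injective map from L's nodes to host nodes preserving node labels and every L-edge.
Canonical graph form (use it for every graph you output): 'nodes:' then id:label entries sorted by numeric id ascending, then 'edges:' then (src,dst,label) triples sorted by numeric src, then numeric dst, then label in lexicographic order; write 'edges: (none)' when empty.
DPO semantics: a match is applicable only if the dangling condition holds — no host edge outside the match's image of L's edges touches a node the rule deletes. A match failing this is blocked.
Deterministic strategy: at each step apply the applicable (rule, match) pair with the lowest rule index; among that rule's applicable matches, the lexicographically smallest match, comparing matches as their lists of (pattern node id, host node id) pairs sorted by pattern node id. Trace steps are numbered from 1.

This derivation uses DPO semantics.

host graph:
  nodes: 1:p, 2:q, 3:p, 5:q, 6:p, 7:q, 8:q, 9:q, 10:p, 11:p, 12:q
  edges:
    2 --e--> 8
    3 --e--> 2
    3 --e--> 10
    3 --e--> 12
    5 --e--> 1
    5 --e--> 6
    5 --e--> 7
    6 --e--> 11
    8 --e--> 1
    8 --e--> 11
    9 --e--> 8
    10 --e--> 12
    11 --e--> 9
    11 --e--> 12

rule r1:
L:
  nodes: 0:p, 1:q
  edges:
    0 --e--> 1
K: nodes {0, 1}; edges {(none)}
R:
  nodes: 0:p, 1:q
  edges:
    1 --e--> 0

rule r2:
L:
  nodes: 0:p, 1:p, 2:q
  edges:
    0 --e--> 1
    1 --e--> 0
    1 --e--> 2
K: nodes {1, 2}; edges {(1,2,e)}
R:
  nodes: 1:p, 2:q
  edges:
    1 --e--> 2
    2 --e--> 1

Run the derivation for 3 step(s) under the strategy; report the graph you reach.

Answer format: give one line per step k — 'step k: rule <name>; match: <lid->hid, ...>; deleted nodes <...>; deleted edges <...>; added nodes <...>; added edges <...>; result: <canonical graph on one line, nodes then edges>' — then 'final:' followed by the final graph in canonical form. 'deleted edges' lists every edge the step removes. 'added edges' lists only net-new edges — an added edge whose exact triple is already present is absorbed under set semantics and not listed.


step 1: rule r1; match: 0->3, 1->2; deleted nodes (none); deleted edges (3,2,e); added nodes (none); added edges (2,3,e); result: nodes: 1:p, 2:q, 3:p, 5:q, 6:p, 7:q, 8:q, 9:q, 10:p, 11:p, 12:q edges: (2,3,e); (2,8,e); (3,10,e); (3,12,e); (5,1,e); (5,6,e); (5,7,e); (6,11,e); (8,1,e); (8,11,e); (9,8,e); (10,12,e); (11,9,e); (11,12,e)
step 2: rule r1; match: 0->3, 1->12; deleted nodes (none); deleted edges (3,12,e); added nodes (none); added edges (12,3,e); result: nodes: 1:p, 2:q, 3:p, 5:q, 6:p, 7:q, 8:q, 9:q, 10:p, 11:p, 12:q edges: (2,3,e); (2,8,e); (3,10,e); (5,1,e); (5,6,e); (5,7,e); (6,11,e); (8,1,e); (8,11,e); (9,8,e); (10,12,e); (11,9,e); (11,12,e); (12,3,e)
step 3: rule r1; match: 0->10, 1->12; deleted nodes (none); deleted edges (10,12,e); added nodes (none); added edges (12,10,e); result: nodes: 1:p, 2:q, 3:p, 5:q, 6:p, 7:q, 8:q, 9:q, 10:p, 11:p, 12:q edges: (2,3,e); (2,8,e); (3,10,e); (5,1,e); (5,6,e); (5,7,e); (6,11,e); (8,1,e); (8,11,e); (9,8,e); (11,9,e); (11,12,e); (12,3,e); (12,10,e)
final:
nodes: 1:p, 2:q, 3:p, 5:q, 6:p, 7:q, 8:q, 9:q, 10:p, 11:p, 12:q
edges: (2,3,e); (2,8,e); (3,10,e); (5,1,e); (5,6,e); (5,7,e); (6,11,e); (8,1,e); (8,11,e); (9,8,e); (11,9,e); (11,12,e); (12,3,e); (12,10,e)


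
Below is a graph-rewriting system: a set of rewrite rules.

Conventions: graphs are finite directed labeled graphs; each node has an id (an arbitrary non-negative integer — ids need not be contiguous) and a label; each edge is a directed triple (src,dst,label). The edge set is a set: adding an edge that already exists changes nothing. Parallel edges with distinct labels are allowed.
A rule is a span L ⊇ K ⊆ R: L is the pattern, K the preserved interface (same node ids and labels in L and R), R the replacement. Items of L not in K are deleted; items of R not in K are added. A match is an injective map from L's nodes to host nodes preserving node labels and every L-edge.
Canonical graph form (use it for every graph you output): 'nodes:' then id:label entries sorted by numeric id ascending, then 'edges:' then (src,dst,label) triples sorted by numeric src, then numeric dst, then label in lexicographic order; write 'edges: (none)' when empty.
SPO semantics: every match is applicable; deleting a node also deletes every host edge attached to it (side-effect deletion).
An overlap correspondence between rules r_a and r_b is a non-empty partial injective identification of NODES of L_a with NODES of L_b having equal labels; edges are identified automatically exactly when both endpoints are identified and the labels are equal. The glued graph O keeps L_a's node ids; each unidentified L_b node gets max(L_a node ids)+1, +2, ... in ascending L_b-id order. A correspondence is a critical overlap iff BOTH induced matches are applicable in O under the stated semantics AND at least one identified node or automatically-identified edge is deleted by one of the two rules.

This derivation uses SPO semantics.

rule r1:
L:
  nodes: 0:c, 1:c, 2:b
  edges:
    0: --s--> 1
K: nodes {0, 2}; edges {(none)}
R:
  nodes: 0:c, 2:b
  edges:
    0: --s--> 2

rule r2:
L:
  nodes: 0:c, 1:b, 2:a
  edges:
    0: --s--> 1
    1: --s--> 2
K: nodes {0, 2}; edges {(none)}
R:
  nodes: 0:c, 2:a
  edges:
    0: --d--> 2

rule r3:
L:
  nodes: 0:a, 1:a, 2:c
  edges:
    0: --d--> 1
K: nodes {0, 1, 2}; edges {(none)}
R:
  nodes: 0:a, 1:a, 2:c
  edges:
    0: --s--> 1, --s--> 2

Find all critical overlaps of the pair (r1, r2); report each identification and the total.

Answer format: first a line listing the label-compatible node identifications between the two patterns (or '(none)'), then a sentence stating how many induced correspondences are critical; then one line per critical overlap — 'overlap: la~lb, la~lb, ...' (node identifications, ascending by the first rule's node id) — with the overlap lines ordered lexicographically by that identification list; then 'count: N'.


label-compatible node identifications between L(r1) and L(r2): 0~0, 1~0, 2~1
4 of the induced correspondences are critical overlaps of r1 and r2.
overlap: 0~0, 2~1
overlap: 1~0
overlap: 1~0, 2~1
overlap: 2~1
count: 4


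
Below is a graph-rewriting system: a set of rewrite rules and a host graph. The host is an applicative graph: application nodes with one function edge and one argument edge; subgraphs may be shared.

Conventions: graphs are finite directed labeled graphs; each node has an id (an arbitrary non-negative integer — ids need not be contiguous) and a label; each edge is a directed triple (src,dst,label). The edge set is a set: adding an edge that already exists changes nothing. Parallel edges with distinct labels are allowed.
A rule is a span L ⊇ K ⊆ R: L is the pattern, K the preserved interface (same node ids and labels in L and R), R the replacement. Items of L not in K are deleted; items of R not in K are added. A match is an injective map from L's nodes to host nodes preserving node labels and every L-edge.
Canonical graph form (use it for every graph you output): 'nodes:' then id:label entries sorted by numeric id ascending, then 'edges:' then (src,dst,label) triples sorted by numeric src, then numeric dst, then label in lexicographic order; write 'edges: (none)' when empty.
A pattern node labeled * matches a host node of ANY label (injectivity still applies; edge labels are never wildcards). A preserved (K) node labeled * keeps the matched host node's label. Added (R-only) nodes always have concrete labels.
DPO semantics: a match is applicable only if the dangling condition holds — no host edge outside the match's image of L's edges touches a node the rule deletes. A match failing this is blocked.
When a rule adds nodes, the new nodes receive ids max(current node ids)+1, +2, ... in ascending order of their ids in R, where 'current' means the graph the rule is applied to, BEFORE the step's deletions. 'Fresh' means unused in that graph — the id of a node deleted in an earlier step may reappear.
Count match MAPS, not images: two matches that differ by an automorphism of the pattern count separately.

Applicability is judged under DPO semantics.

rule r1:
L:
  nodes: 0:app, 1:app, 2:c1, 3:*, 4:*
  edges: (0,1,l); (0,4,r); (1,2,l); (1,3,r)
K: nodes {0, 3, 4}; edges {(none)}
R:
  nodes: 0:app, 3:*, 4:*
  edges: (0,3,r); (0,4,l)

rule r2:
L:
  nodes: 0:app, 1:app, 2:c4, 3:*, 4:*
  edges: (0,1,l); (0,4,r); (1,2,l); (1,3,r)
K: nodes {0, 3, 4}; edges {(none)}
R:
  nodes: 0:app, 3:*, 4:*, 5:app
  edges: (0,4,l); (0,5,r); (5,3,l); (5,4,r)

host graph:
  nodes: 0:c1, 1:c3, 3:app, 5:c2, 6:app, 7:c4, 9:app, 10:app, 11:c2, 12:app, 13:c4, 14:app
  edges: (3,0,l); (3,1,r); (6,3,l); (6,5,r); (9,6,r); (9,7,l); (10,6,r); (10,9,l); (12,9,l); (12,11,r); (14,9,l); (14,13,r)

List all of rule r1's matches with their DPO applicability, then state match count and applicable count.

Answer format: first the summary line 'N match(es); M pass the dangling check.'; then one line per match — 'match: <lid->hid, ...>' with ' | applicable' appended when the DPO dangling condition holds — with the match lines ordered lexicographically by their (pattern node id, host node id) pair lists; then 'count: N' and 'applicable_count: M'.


1 match(es); 1 pass the dangling check.
match: 0->6, 1->3, 2->0, 3->1, 4->5 | applicable
count: 1
applicable_count: 1


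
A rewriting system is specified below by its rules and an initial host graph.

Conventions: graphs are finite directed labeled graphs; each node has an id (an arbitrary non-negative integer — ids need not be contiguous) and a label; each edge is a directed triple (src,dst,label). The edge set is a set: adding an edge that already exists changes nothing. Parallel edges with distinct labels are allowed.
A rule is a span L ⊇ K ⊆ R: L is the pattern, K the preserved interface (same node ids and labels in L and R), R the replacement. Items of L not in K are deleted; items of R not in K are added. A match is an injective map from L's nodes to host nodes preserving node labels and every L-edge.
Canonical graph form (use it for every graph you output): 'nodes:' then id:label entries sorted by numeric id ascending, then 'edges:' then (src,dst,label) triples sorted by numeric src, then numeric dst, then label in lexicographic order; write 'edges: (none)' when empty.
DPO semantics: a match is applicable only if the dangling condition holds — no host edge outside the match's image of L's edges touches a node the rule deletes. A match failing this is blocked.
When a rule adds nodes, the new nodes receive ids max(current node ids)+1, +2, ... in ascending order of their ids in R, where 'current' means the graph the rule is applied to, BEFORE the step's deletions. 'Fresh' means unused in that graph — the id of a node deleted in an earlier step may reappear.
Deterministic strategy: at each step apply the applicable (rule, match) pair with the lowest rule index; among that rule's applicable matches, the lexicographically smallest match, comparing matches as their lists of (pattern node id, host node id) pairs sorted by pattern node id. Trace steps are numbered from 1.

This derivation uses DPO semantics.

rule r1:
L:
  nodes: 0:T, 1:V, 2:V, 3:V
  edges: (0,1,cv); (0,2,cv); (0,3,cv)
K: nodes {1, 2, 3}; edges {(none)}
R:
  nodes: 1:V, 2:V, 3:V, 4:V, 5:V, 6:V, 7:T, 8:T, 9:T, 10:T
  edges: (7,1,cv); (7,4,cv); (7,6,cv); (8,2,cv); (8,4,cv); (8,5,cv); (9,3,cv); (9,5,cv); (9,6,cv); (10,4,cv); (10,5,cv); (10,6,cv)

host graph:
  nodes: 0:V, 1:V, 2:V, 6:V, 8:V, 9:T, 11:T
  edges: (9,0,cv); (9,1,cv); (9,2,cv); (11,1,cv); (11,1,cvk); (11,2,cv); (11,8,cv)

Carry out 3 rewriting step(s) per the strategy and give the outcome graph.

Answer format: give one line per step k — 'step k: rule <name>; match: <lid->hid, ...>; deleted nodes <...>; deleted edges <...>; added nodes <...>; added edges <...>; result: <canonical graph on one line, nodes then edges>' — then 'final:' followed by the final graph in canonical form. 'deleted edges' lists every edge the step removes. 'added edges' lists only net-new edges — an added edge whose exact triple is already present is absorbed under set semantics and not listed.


step 1: rule r1; match: 0->9, 1->0, 2->1, 3->2; deleted nodes 9; deleted edges (9,0,cv); (9,1,cv); (9,2,cv); added nodes 12, 13, 14, 15, 16, 17, 18; added edges (15,0,cv); (15,12,cv); (15,14,cv); (16,1,cv); (16,12,cv); (16,13,cv); (17,2,cv); (17,13,cv); (17,14,cv); (18,12,cv); (18,13,cv); (18,14,cv); result: nodes: 0:V, 1:V, 2:V, 6:V, 8:V, 11:T, 12:V, 13:V, 14:V, 15:T, 16:T, 17:T, 18:T edges: (11,1,cv); (11,1,cvk); (11,2,cv); (11,8,cv); (15,0,cv); (15,12,cv); (15,14,cv); (16,1,cv); (16,12,cv); (16,13,cv); (17,2,cv); (17,13,cv); (17,14,cv); (18,12,cv); (18,13,cv); (18,14,cv)
step 2: rule r1; match: 0->15, 1->0, 2->12, 3->14; deleted nodes 15; deleted edges (15,0,cv); (15,12,cv); (15,14,cv); added nodes 19, 20, 21, 22, 23, 24, 25; added edges (22,0,cv); (22,19,cv); (22,21,cv); (23,12,cv); (23,19,cv); (23,20,cv); (24,14,cv); (24,20,cv); (24,21,cv); (25,19,cv); (25,20,cv); (25,21,cv); result: nodes: 0:V, 1:V, 2:V, 6:V, 8:V, 11:T, 12:V, 13:V, 14:V, 16:T, 17:T, 18:T, 19:V, 20:V, 21:V, 22:T, 23:T, 24:T, 25:T edges: (11,1,cv); (11,1,cvk); (11,2,cv); (11,8,cv); (16,1,cv); (16,12,cv); (16,13,cv); (17,2,cv); (17,13,cv); (17,14,cv); (18,12,cv); (18,13,cv); (18,14,cv); (22,0,cv); (22,19,cv); (22,21,cv); (23,12,cv); (23,19,cv); (23,20,cv); (24,14,cv); (24,20,cv); (24,21,cv); (25,19,cv); (25,20,cv); (25,21,cv)
step 3: rule r1; match: 0->16, 1->1, 2->12, 3->13; deleted nodes 16; deleted edges (16,1,cv); (16,12,cv); (16,13,cv); added nodes 26, 27, 28, 29, 30, 31, 32; added edges (29,1,cv); (29,26,cv); (29,28,cv); (30,12,cv); (30,26,cv); (30,27,cv); (31,13,cv); (31,27,cv); (31,28,cv); (32,26,cv); (32,27,cv); (32,28,cv); result: nodes: 0:V, 1:V, 2:V, 6:V, 8:V, 11:T, 12:V, 13:V, 14:V, 17:T, 18:T, 19:V, 20:V, 21:V, 22:T, 23:T, 24:T, 25:T, 26:V, 27:V, 28:V, 29:T, 30:T, 31:T, 32:T edges: (11,1,cv); (11,1,cvk); (11,2,cv); (11,8,cv); (17,2,cv); (17,13,cv); (17,14,cv); (18,12,cv); (18,13,cv); (18,14,cv); (22,0,cv); (22,19,cv); (22,21,cv); (23,12,cv); (23,19,cv); (23,20,cv); (24,14,cv); (24,20,cv); (24,21,cv); (25,19,cv); (25,20,cv); (25,21,cv); (29,1,cv); (29,26,cv); (29,28,cv); (30,12,cv); (30,26,cv); (30,27,cv); (31,13,cv); (31,27,cv); (31,28,cv); (32,26,cv); (32,27,cv); (32,28,cv)
final:
nodes: 0:V, 1:V, 2:V, 6:V, 8:V, 11:T, 12:V, 13:V, 14:V, 17:T, 18:T, 19:V, 20:V, 21:V, 22:T, 23:T, 24:T, 25:T, 26:V, 27:V, 28:V, 29:T, 30:T, 31:T, 32:T
edges: (11,1,cv); (11,1,cvk); (11,2,cv); (11,8,cv); (17,2,cv); (17,13,cv); (17,14,cv); (18,12,cv); (18,13,cv); (18,14,cv); (22,0,cv); (22,19,cv); (22,21,cv); (23,12,cv); (23,19,cv); (23,20,cv); (24,14,cv); (24,20,cv); (24,21,cv); (25,19,cv); (25,20,cv); (25,21,cv); (29,1,cv); (29,26,cv); (29,28,cv); (30,12,cv); (30,26,cv); (30,27,cv); (31,13,cv); (31,27,cv); (31,28,cv); (32,26,cv); (32,27,cv); (32,28,cv)
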